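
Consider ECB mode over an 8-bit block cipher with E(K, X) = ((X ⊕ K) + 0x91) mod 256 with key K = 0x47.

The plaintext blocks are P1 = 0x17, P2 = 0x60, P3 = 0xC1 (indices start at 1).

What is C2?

C2 = 0xB8

ECB encryption: C_i = E(K, P_i).
C2: E(K, 0x60) = 0xB8.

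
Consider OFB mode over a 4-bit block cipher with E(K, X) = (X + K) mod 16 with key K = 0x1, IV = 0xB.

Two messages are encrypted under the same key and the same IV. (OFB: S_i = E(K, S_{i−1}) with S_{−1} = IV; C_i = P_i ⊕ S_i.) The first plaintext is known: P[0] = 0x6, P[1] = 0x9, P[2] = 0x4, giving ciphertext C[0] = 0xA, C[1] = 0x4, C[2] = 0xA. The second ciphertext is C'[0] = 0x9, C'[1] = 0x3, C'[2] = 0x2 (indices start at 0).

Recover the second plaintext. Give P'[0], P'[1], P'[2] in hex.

P'[0] = 0x5, P'[1] = 0xE, P'[2] = 0xC

In OFB with a reused IV, both messages share the same keystream S_i, so C_i ⊕ C'_i = P_i ⊕ P'_i and thus P'_i = P_i ⊕ C_i ⊕ C'_i.
P'[0]: 0x6 ⊕ 0xA ⊕ 0x9 = 0x5.
P'[1]: 0x9 ⊕ 0x4 ⊕ 0x3 = 0xE.
P'[2]: 0x4 ⊕ 0xA ⊕ 0x2 = 0xC.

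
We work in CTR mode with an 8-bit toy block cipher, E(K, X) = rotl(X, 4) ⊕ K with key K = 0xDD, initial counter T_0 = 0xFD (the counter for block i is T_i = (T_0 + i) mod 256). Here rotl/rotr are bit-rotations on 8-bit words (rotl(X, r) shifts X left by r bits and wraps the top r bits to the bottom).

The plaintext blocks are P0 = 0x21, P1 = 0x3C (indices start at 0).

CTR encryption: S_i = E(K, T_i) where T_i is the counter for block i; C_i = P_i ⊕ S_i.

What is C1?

C1 = 0x0E

C0: T = 0xFD, S = E(K, T) = 0x02; 0x21 ⊕ 0x02 = 0x23.
C1: T = 0xFE, S = E(K, T) = 0x32; 0x3C ⊕ 0x32 = 0x0E.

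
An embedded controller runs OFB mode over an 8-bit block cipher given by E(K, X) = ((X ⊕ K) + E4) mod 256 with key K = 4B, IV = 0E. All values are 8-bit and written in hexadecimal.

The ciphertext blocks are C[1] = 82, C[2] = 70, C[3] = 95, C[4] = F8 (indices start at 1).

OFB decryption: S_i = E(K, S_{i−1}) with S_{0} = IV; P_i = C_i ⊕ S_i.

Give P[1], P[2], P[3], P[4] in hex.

P[1] = AB, P[2] = 36, P[3] = 64, P[4] = 66

P[1]: S = E(K, 0E) = 29; 82 ⊕ 29 = AB.
P[2]: S = E(K, 29) = 46; 70 ⊕ 46 = 36.
P[3]: S = E(K, 46) = F1; 95 ⊕ F1 = 64.
P[4]: S = E(K, F1) = 9E; F8 ⊕ 9E = 66.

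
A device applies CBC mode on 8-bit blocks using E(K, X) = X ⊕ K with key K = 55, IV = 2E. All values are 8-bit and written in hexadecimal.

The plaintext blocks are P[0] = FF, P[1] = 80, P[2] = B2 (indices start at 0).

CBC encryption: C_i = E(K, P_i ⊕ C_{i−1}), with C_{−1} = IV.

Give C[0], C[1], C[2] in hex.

C[0] = 84, C[1] = 51, C[2] = B6

C[0]: P[0] ⊕ 2E = D1; E(K, D1) = 84.
C[1]: P[1] ⊕ 84 = 04; E(K, 04) = 51.
C[2]: P[2] ⊕ 51 = E3; E(K, E3) = B6.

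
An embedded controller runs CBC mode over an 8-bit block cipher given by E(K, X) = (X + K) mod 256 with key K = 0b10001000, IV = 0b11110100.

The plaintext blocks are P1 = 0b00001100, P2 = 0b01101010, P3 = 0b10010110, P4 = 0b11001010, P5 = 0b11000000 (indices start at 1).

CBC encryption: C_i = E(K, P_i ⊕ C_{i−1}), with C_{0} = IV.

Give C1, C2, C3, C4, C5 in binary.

C1 = 0b10000000, C2 = 0b01110010, C3 = 0b01101100, C4 = 0b00101110, C5 = 0b01110110

C1: P1 ⊕ 0b11110100 = 0b11111000; E(K, 0b11111000) = 0b10000000.
C2: P2 ⊕ 0b10000000 = 0b11101010; E(K, 0b11101010) = 0b01110010.
C3: P3 ⊕ 0b01110010 = 0b11100100; E(K, 0b11100100) = 0b01101100.
C4: P4 ⊕ 0b01101100 = 0b10100110; E(K, 0b10100110) = 0b00101110.
C5: P5 ⊕ 0b00101110 = 0b11101110; E(K, 0b11101110) = 0b01110110.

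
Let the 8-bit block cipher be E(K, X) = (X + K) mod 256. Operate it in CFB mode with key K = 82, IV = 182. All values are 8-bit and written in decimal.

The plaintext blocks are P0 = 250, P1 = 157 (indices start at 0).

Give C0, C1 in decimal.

CFB encryption: C_i = P_i ⊕ E(K, C_{i−1}), with C_{−1} = IV.
C0: E(K, 182) = 8; 250 ⊕ 8 = 242.
C1: E(K, 242) = 68; 157 ⊕ 68 = 217.

C0 = 242, C1 = 217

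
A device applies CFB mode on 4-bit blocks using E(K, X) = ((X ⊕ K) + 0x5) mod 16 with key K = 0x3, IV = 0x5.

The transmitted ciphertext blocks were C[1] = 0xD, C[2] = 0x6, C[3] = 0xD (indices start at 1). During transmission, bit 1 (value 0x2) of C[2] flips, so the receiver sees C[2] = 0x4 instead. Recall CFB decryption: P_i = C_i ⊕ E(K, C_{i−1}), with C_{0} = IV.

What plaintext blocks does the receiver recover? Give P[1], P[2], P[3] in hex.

P[1] = 0x6, P[2] = 0x7, P[3] = 0x1

Only C[2] changed, to 0x4. In CFB, a change in C_i flips the same bit in P_i and garbles P_{i+1}. Decrypting the received ciphertext:
P[1]: E(K, 0x5) = 0xB; 0xD ⊕ 0xB = 0x6.
P[2]: E(K, 0xD) = 0x3; 0x4 ⊕ 0x3 = 0x7.
P[3]: E(K, 0x4) = 0xC; 0xD ⊕ 0xC = 0x1.
Blocks that differ from the original plaintext: P[2], P[3].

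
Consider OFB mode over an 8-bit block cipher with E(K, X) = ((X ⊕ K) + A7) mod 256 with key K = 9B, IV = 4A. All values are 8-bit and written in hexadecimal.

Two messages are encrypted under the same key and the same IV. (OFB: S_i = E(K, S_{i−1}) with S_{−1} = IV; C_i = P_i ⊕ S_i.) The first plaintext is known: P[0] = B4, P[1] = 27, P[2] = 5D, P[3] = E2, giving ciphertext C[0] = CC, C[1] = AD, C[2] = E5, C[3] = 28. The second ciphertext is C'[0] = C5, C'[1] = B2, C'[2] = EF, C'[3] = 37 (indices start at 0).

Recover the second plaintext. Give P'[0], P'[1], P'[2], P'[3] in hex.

P'[0] = BD, P'[1] = 38, P'[2] = 57, P'[3] = FD

In OFB with a reused IV, both messages share the same keystream S_i, so C_i ⊕ C'_i = P_i ⊕ P'_i and thus P'_i = P_i ⊕ C_i ⊕ C'_i.
P'[0]: B4 ⊕ CC ⊕ C5 = BD.
P'[1]: 27 ⊕ AD ⊕ B2 = 38.
P'[2]: 5D ⊕ E5 ⊕ EF = 57.
P'[3]: E2 ⊕ 28 ⊕ 37 = FD.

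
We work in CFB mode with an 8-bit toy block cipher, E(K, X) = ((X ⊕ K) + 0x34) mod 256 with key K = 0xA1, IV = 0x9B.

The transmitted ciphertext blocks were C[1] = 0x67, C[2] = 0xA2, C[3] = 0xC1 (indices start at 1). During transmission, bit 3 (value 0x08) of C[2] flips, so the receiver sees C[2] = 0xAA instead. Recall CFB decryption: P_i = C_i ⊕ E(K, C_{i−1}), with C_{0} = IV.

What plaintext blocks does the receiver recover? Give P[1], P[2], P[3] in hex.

Only C[2] changed, to 0xAA. In CFB, a change in C_i flips the same bit in P_i and garbles P_{i+1}. Decrypting the received ciphertext:
P[1]: E(K, 0x9B) = 0x6E; 0x67 ⊕ 0x6E = 0x09.
P[2]: E(K, 0x67) = 0xFA; 0xAA ⊕ 0xFA = 0x50.
P[3]: E(K, 0xAA) = 0x3F; 0xC1 ⊕ 0x3F = 0xFE.
Blocks that differ from the original plaintext: P[2], P[3].

P[1] = 0x09, P[2] = 0x50, P[3] = 0xFE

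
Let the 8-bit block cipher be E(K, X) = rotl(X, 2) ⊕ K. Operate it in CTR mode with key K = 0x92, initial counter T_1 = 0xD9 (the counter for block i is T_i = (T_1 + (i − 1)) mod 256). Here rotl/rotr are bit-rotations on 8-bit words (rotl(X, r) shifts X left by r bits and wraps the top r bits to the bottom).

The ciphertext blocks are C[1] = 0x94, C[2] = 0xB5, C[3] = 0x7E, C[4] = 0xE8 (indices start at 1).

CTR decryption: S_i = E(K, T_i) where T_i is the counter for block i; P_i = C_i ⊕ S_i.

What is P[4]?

P[4]: T = 0xDC, S = E(K, T) = 0xE1; 0xE8 ⊕ 0xE1 = 0x09.

P[4] = 0x09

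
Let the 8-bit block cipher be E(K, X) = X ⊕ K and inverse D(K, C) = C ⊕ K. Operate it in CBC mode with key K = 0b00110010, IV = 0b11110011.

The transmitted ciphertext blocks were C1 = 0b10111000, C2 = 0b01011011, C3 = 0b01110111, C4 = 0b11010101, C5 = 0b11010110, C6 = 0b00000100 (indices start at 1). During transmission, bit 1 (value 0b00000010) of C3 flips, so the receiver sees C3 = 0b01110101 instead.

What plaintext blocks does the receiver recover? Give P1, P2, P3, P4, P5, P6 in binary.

P1 = 0b01111001, P2 = 0b11010001, P3 = 0b00011100, P4 = 0b10010010, P5 = 0b00110001, P6 = 0b11100000

CBC decryption: P_i = D(K, C_i) ⊕ C_{i−1}, with C_{0} = IV.
Only C3 changed, to 0b01110101. In CBC, a change in C_i garbles P_i and flips the same bit in P_{i+1}. Decrypting the received ciphertext:
P1: D(K, 0b10111000) = 0b10001010; 0b10001010 ⊕ 0b11110011 = 0b01111001.
P2: D(K, 0b01011011) = 0b01101001; 0b01101001 ⊕ 0b10111000 = 0b11010001.
P3: D(K, 0b01110101) = 0b01000111; 0b01000111 ⊕ 0b01011011 = 0b00011100.
P4: D(K, 0b11010101) = 0b11100111; 0b11100111 ⊕ 0b01110101 = 0b10010010.
P5: D(K, 0b11010110) = 0b11100100; 0b11100100 ⊕ 0b11010101 = 0b00110001.
P6: D(K, 0b00000100) = 0b00110110; 0b00110110 ⊕ 0b11010110 = 0b11100000.
Blocks that differ from the original plaintext: P3, P4.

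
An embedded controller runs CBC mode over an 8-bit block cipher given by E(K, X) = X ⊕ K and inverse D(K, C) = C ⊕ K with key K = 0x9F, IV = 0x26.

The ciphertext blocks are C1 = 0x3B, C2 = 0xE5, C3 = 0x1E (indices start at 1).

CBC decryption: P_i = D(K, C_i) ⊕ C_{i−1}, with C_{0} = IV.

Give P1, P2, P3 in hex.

P1 = 0x82, P2 = 0x41, P3 = 0x64

P1: D(K, 0x3B) = 0xA4; 0xA4 ⊕ 0x26 = 0x82.
P2: D(K, 0xE5) = 0x7A; 0x7A ⊕ 0x3B = 0x41.
P3: D(K, 0x1E) = 0x81; 0x81 ⊕ 0xE5 = 0x64.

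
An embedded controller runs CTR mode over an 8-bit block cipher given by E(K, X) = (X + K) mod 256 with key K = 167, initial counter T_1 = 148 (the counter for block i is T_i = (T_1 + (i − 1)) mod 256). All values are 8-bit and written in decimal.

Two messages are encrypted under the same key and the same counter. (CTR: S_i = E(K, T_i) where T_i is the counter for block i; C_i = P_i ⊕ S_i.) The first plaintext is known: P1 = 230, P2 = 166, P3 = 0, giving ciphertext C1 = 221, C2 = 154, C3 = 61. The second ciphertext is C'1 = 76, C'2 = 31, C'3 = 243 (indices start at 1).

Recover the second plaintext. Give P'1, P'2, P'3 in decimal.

In CTR with a reused counter, both messages share the same keystream S_i, so C_i ⊕ C'_i = P_i ⊕ P'_i and thus P'_i = P_i ⊕ C_i ⊕ C'_i.
P'1: 230 ⊕ 221 ⊕ 76 = 119.
P'2: 166 ⊕ 154 ⊕ 31 = 35.
P'3: 0 ⊕ 61 ⊕ 243 = 206.

P'1 = 119, P'2 = 35, P'3 = 206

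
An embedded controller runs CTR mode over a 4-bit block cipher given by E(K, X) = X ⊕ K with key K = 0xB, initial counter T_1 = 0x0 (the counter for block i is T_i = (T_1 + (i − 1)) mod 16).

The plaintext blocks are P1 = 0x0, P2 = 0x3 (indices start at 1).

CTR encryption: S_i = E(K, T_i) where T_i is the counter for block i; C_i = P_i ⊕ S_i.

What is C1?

C1: T = 0x0, S = E(K, T) = 0xB; 0x0 ⊕ 0xB = 0xB.

C1 = 0xB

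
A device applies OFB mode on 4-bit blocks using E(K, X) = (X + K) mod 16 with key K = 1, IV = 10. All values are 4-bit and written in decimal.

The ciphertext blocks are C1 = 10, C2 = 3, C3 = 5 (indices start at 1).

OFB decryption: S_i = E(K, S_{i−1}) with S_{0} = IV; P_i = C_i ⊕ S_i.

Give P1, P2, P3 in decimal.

P1 = 1, P2 = 15, P3 = 8

P1: S = E(K, 10) = 11; 10 ⊕ 11 = 1.
P2: S = E(K, 11) = 12; 3 ⊕ 12 = 15.
P3: S = E(K, 12) = 13; 5 ⊕ 13 = 8.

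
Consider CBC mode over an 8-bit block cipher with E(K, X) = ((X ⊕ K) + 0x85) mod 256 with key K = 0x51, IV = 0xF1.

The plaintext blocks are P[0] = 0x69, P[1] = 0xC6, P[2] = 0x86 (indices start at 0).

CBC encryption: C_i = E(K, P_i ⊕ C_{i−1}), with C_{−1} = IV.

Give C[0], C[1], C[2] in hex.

C[0]: P[0] ⊕ 0xF1 = 0x98; E(K, 0x98) = 0x4E.
C[1]: P[1] ⊕ 0x4E = 0x88; E(K, 0x88) = 0x5E.
C[2]: P[2] ⊕ 0x5E = 0xD8; E(K, 0xD8) = 0x0E.

C[0] = 0x4E, C[1] = 0x5E, C[2] = 0x0E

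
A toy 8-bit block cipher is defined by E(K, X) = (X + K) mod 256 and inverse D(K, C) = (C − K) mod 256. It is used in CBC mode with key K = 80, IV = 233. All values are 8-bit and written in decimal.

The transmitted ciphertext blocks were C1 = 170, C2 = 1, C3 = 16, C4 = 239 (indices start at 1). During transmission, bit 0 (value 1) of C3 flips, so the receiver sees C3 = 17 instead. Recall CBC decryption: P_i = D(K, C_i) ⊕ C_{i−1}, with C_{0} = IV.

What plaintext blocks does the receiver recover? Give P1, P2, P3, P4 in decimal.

P1 = 179, P2 = 27, P3 = 192, P4 = 142

Only C3 changed, to 17. In CBC, a change in C_i garbles P_i and flips the same bit in P_{i+1}. Decrypting the received ciphertext:
P1: D(K, 170) = 90; 90 ⊕ 233 = 179.
P2: D(K, 1) = 177; 177 ⊕ 170 = 27.
P3: D(K, 17) = 193; 193 ⊕ 1 = 192.
P4: D(K, 239) = 159; 159 ⊕ 17 = 142.
Blocks that differ from the original plaintext: P3, P4.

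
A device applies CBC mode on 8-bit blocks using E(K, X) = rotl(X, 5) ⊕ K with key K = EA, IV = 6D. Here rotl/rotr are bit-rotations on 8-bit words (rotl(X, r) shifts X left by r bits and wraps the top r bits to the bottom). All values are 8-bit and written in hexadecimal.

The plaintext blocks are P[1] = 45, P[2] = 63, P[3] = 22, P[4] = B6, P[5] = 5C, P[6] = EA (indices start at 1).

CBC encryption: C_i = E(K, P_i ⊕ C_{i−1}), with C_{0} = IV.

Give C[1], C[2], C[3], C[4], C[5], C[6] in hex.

C[1] = EF, C[2] = 7B, C[3] = C1, C[4] = 04, C[5] = E1, C[6] = 8B

C[1]: P[1] ⊕ 6D = 28; E(K, 28) = EF.
C[2]: P[2] ⊕ EF = 8C; E(K, 8C) = 7B.
C[3]: P[3] ⊕ 7B = 59; E(K, 59) = C1.
C[4]: P[4] ⊕ C1 = 77; E(K, 77) = 04.
C[5]: P[5] ⊕ 04 = 58; E(K, 58) = E1.
C[6]: P[6] ⊕ E1 = 0B; E(K, 0B) = 8B.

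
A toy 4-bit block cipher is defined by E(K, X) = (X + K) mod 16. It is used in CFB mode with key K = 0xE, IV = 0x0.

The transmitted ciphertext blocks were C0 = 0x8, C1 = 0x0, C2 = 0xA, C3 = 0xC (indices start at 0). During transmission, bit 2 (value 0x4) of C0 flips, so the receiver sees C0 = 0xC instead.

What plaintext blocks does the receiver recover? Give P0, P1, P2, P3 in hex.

P0 = 0x2, P1 = 0xA, P2 = 0x4, P3 = 0x4

CFB decryption: P_i = C_i ⊕ E(K, C_{i−1}), with C_{−1} = IV.
Only C0 changed, to 0xC. In CFB, a change in C_i flips the same bit in P_i and garbles P_{i+1}. Decrypting the received ciphertext:
P0: E(K, 0x0) = 0xE; 0xC ⊕ 0xE = 0x2.
P1: E(K, 0xC) = 0xA; 0x0 ⊕ 0xA = 0xA.
P2: E(K, 0x0) = 0xE; 0xA ⊕ 0xE = 0x4.
P3: E(K, 0xA) = 0x8; 0xC ⊕ 0x8 = 0x4.
Blocks that differ from the original plaintext: P0, P1.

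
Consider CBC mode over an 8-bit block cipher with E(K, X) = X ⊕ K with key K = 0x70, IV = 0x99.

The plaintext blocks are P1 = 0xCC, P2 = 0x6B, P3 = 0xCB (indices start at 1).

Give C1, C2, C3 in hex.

C1 = 0x25, C2 = 0x3E, C3 = 0x85

CBC encryption: C_i = E(K, P_i ⊕ C_{i−1}), with C_{0} = IV.
C1: P1 ⊕ 0x99 = 0x55; E(K, 0x55) = 0x25.
C2: P2 ⊕ 0x25 = 0x4E; E(K, 0x4E) = 0x3E.
C3: P3 ⊕ 0x3E = 0xF5; E(K, 0xF5) = 0x85.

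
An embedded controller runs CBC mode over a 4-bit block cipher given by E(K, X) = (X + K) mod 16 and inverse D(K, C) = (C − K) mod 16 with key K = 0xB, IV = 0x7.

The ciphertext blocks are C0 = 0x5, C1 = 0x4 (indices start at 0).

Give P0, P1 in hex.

CBC decryption: P_i = D(K, C_i) ⊕ C_{i−1}, with C_{−1} = IV.
P0: D(K, 0x5) = 0xA; 0xA ⊕ 0x7 = 0xD.
P1: D(K, 0x4) = 0x9; 0x9 ⊕ 0x5 = 0xC.

P0 = 0xD, P1 = 0xC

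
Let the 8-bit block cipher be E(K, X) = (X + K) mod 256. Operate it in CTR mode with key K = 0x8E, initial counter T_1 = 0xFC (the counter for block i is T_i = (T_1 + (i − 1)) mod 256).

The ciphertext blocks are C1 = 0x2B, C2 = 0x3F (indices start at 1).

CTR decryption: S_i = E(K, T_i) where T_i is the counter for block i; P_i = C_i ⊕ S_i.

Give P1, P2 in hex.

P1 = 0xA1, P2 = 0xB4

P1: T = 0xFC, S = E(K, T) = 0x8A; 0x2B ⊕ 0x8A = 0xA1.
P2: T = 0xFD, S = E(K, T) = 0x8B; 0x3F ⊕ 0x8B = 0xB4.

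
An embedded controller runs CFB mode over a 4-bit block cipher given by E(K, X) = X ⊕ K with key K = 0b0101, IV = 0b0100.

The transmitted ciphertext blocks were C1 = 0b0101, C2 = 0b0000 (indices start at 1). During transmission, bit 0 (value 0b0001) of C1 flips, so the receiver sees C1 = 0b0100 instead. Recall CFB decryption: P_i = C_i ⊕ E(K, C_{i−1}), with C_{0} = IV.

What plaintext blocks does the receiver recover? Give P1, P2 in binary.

P1 = 0b0101, P2 = 0b0001

Only C1 changed, to 0b0100. In CFB, a change in C_i flips the same bit in P_i and garbles P_{i+1}. Decrypting the received ciphertext:
P1: E(K, 0b0100) = 0b0001; 0b0100 ⊕ 0b0001 = 0b0101.
P2: E(K, 0b0100) = 0b0001; 0b0000 ⊕ 0b0001 = 0b0001.
Blocks that differ from the original plaintext: P1, P2.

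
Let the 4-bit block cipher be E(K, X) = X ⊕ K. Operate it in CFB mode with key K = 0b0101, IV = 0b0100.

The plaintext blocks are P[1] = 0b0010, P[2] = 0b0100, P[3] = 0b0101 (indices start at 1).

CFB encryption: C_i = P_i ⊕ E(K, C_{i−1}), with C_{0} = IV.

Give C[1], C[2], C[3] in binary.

C[1]: E(K, 0b0100) = 0b0001; 0b0010 ⊕ 0b0001 = 0b0011.
C[2]: E(K, 0b0011) = 0b0110; 0b0100 ⊕ 0b0110 = 0b0010.
C[3]: E(K, 0b0010) = 0b0111; 0b0101 ⊕ 0b0111 = 0b0010.

C[1] = 0b0011, C[2] = 0b0010, C[3] = 0b0010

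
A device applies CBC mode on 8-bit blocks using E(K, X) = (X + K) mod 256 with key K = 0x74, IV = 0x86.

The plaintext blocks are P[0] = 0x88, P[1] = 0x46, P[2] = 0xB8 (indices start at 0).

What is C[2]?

C[2] = 0xF4

CBC encryption: C_i = E(K, P_i ⊕ C_{i−1}), with C_{−1} = IV.
C[0]: P[0] ⊕ 0x86 = 0x0E; E(K, 0x0E) = 0x82.
C[1]: P[1] ⊕ 0x82 = 0xC4; E(K, 0xC4) = 0x38.
C[2]: P[2] ⊕ 0x38 = 0x80; E(K, 0x80) = 0xF4.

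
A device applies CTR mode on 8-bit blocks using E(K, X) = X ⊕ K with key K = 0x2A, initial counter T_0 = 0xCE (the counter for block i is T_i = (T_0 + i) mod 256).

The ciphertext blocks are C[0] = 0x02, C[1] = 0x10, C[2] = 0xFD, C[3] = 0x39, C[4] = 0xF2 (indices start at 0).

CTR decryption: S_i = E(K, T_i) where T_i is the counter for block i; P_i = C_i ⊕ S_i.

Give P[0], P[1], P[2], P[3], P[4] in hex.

P[0] = 0xE6, P[1] = 0xF5, P[2] = 0x07, P[3] = 0xC2, P[4] = 0x0A

P[0]: T = 0xCE, S = E(K, T) = 0xE4; 0x02 ⊕ 0xE4 = 0xE6.
P[1]: T = 0xCF, S = E(K, T) = 0xE5; 0x10 ⊕ 0xE5 = 0xF5.
P[2]: T = 0xD0, S = E(K, T) = 0xFA; 0xFD ⊕ 0xFA = 0x07.
P[3]: T = 0xD1, S = E(K, T) = 0xFB; 0x39 ⊕ 0xFB = 0xC2.
P[4]: T = 0xD2, S = E(K, T) = 0xF8; 0xF2 ⊕ 0xF8 = 0x0A.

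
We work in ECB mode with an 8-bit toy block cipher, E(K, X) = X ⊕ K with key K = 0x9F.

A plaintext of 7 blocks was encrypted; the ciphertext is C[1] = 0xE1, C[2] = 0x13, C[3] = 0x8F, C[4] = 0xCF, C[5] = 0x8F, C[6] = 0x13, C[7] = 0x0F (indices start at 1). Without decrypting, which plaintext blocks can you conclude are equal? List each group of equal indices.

P[2] = P[6]; P[3] = P[5]

ECB encrypts each block independently with the same key, so equal ciphertext blocks imply equal plaintext blocks.
C[2] = C[6] = 0x13, so P[2] = P[6].
C[3] = C[5] = 0x8F, so P[3] = P[5].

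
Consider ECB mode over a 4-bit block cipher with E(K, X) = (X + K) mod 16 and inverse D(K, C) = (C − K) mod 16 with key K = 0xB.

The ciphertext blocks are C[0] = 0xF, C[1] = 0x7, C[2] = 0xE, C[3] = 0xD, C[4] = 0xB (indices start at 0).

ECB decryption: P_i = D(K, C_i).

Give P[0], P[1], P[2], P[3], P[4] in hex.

P[0] = 0x4, P[1] = 0xC, P[2] = 0x3, P[3] = 0x2, P[4] = 0x0

P[0]: D(K, 0xF) = 0x4.
P[1]: D(K, 0x7) = 0xC.
P[2]: D(K, 0xE) = 0x3.
P[3]: D(K, 0xD) = 0x2.
P[4]: D(K, 0xB) = 0x0.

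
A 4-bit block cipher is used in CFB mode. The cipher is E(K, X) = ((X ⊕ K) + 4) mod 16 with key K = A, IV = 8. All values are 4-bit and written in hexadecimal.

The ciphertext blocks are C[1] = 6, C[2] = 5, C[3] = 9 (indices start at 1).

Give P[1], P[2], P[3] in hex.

P[1] = 0, P[2] = 5, P[3] = A

CFB decryption: P_i = C_i ⊕ E(K, C_{i−1}), with C_{0} = IV.
P[1]: E(K, 8) = 6; 6 ⊕ 6 = 0.
P[2]: E(K, 6) = 0; 5 ⊕ 0 = 5.
P[3]: E(K, 5) = 3; 9 ⊕ 3 = A.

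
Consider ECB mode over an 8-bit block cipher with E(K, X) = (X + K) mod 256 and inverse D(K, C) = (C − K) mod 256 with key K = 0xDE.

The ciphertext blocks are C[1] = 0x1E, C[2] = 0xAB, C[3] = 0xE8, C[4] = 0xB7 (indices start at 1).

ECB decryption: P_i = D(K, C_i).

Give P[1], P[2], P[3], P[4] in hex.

P[1] = 0x40, P[2] = 0xCD, P[3] = 0x0A, P[4] = 0xD9

P[1]: D(K, 0x1E) = 0x40.
P[2]: D(K, 0xAB) = 0xCD.
P[3]: D(K, 0xE8) = 0x0A.
P[4]: D(K, 0xB7) = 0xD9.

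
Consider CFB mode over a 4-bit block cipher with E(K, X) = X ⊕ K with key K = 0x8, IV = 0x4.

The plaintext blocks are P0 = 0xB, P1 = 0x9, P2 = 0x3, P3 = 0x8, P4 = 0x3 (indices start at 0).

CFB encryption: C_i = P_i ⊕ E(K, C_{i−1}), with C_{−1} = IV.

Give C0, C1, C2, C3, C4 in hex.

C0 = 0x7, C1 = 0x6, C2 = 0xD, C3 = 0xD, C4 = 0x6

C0: E(K, 0x4) = 0xC; 0xB ⊕ 0xC = 0x7.
C1: E(K, 0x7) = 0xF; 0x9 ⊕ 0xF = 0x6.
C2: E(K, 0x6) = 0xE; 0x3 ⊕ 0xE = 0xD.
C3: E(K, 0xD) = 0x5; 0x8 ⊕ 0x5 = 0xD.
C4: E(K, 0xD) = 0x5; 0x3 ⊕ 0x5 = 0x6.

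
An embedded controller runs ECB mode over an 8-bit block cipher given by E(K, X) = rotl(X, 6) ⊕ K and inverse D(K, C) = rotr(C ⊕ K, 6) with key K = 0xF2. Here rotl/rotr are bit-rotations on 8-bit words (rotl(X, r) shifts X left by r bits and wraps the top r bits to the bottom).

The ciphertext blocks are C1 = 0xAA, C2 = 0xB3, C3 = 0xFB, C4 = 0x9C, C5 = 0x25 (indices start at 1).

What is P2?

P2 = 0x05

ECB decryption: P_i = D(K, C_i).
P2: D(K, 0xB3) = 0x05.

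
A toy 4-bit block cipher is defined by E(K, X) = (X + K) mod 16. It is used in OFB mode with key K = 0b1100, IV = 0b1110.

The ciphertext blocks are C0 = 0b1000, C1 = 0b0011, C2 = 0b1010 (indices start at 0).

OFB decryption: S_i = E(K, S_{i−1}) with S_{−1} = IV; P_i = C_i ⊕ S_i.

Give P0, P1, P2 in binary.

P0: S = E(K, 0b1110) = 0b1010; 0b1000 ⊕ 0b1010 = 0b0010.
P1: S = E(K, 0b1010) = 0b0110; 0b0011 ⊕ 0b0110 = 0b0101.
P2: S = E(K, 0b0110) = 0b0010; 0b1010 ⊕ 0b0010 = 0b1000.

P0 = 0b0010, P1 = 0b0101, P2 = 0b1000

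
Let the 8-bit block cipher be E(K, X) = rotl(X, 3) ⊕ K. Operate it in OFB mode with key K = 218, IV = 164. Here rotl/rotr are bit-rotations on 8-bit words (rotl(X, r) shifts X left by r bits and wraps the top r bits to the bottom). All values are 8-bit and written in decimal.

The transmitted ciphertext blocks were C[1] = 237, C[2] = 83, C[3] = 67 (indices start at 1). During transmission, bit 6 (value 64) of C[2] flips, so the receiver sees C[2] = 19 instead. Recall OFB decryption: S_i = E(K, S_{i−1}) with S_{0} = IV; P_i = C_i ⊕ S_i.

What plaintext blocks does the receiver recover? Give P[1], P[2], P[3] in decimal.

P[1] = 18, P[2] = 54, P[3] = 176

Only C[2] changed, to 19. In OFB, a change in C_i flips the same bit in P_i only; the keystream is unaffected. Decrypting the received ciphertext:
P[1]: S = E(K, 164) = 255; 237 ⊕ 255 = 18.
P[2]: S = E(K, 255) = 37; 19 ⊕ 37 = 54.
P[3]: S = E(K, 37) = 243; 67 ⊕ 243 = 176.
Blocks that differ from the original plaintext: P[2].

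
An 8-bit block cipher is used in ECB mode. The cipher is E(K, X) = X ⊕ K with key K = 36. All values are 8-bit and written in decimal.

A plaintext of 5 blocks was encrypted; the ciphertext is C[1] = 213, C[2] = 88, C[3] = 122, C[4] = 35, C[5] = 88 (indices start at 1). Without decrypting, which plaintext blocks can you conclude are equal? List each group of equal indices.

ECB encrypts each block independently with the same key, so equal ciphertext blocks imply equal plaintext blocks.
C[2] = C[5] = 88, so P[2] = P[5].

P[2] = P[5]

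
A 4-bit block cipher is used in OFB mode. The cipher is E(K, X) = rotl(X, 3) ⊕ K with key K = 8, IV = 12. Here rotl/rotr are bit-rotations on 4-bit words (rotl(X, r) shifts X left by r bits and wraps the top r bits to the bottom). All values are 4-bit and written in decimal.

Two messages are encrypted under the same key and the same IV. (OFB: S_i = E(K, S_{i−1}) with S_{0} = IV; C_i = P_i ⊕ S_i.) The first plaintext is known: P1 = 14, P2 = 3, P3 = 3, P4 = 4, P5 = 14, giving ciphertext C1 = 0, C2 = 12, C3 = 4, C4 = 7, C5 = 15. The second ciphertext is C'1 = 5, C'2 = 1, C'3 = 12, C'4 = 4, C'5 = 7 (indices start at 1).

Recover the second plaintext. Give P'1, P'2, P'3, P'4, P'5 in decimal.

In OFB with a reused IV, both messages share the same keystream S_i, so C_i ⊕ C'_i = P_i ⊕ P'_i and thus P'_i = P_i ⊕ C_i ⊕ C'_i.
P'1: 14 ⊕ 0 ⊕ 5 = 11.
P'2: 3 ⊕ 12 ⊕ 1 = 14.
P'3: 3 ⊕ 4 ⊕ 12 = 11.
P'4: 4 ⊕ 7 ⊕ 4 = 7.
P'5: 14 ⊕ 15 ⊕ 7 = 6.

P'1 = 11, P'2 = 14, P'3 = 11, P'4 = 7, P'5 = 6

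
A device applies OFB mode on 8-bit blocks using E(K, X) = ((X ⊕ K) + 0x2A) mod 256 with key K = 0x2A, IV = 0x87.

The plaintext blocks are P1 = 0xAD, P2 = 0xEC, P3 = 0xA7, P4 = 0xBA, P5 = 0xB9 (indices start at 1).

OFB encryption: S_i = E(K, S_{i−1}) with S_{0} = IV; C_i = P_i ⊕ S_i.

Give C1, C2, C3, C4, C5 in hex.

C1: S = E(K, 0x87) = 0xD7; 0xAD ⊕ 0xD7 = 0x7A.
C2: S = E(K, 0xD7) = 0x27; 0xEC ⊕ 0x27 = 0xCB.
C3: S = E(K, 0x27) = 0x37; 0xA7 ⊕ 0x37 = 0x90.
C4: S = E(K, 0x37) = 0x47; 0xBA ⊕ 0x47 = 0xFD.
C5: S = E(K, 0x47) = 0x97; 0xB9 ⊕ 0x97 = 0x2E.

C1 = 0x7A, C2 = 0xCB, C3 = 0x90, C4 = 0xFD, C5 = 0x2E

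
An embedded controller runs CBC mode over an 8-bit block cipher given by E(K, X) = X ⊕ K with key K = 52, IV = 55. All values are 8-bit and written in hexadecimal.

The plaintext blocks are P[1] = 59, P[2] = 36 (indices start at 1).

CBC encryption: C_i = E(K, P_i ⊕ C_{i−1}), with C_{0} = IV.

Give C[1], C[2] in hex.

C[1]: P[1] ⊕ 55 = 0C; E(K, 0C) = 5E.
C[2]: P[2] ⊕ 5E = 68; E(K, 68) = 3A.

C[1] = 5E, C[2] = 3A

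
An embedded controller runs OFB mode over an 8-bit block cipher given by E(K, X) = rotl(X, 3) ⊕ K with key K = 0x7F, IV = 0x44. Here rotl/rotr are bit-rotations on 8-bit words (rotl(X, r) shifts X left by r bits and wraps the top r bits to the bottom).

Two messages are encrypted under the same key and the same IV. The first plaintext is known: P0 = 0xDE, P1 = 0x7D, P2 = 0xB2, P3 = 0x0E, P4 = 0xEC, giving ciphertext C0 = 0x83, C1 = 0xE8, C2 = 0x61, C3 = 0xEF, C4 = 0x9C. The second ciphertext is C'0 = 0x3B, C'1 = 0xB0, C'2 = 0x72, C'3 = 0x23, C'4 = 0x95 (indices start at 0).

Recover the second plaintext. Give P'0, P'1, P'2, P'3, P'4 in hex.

P'0 = 0x66, P'1 = 0x25, P'2 = 0xA1, P'3 = 0xC2, P'4 = 0xE5

In OFB with a reused IV, both messages share the same keystream S_i, so C_i ⊕ C'_i = P_i ⊕ P'_i and thus P'_i = P_i ⊕ C_i ⊕ C'_i.
P'0: 0xDE ⊕ 0x83 ⊕ 0x3B = 0x66.
P'1: 0x7D ⊕ 0xE8 ⊕ 0xB0 = 0x25.
P'2: 0xB2 ⊕ 0x61 ⊕ 0x72 = 0xA1.
P'3: 0x0E ⊕ 0xEF ⊕ 0x23 = 0xC2.
P'4: 0xEC ⊕ 0x9C ⊕ 0x95 = 0xE5.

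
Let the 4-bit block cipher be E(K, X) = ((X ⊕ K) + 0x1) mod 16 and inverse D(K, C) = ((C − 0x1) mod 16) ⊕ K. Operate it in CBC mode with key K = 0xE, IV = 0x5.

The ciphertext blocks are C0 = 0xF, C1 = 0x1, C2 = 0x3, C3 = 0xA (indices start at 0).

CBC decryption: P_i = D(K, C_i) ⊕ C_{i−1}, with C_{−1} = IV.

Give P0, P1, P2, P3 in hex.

P0 = 0x5, P1 = 0x1, P2 = 0xD, P3 = 0x4

P0: D(K, 0xF) = 0x0; 0x0 ⊕ 0x5 = 0x5.
P1: D(K, 0x1) = 0xE; 0xE ⊕ 0xF = 0x1.
P2: D(K, 0x3) = 0xC; 0xC ⊕ 0x1 = 0xD.
P3: D(K, 0xA) = 0x7; 0x7 ⊕ 0x3 = 0x4.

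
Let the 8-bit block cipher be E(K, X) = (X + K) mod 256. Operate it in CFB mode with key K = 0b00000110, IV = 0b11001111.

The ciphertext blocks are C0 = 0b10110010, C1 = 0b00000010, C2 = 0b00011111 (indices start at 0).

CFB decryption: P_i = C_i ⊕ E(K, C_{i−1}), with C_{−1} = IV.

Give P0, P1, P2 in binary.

P0 = 0b01100111, P1 = 0b10111010, P2 = 0b00010111

P0: E(K, 0b11001111) = 0b11010101; 0b10110010 ⊕ 0b11010101 = 0b01100111.
P1: E(K, 0b10110010) = 0b10111000; 0b00000010 ⊕ 0b10111000 = 0b10111010.
P2: E(K, 0b00000010) = 0b00001000; 0b00011111 ⊕ 0b00001000 = 0b00010111.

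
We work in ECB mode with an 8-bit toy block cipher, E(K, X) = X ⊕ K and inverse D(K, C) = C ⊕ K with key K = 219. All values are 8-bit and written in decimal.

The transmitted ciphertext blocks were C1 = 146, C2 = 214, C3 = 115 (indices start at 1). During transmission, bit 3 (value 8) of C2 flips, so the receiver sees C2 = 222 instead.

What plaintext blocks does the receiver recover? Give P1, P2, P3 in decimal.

ECB decryption: P_i = D(K, C_i).
Only C2 changed, to 222. In ECB, a change in C_i affects only P_i. Decrypting the received ciphertext:
P1: D(K, 146) = 73.
P2: D(K, 222) = 5.
P3: D(K, 115) = 168.
Blocks that differ from the original plaintext: P2.

P1 = 73, P2 = 5, P3 = 168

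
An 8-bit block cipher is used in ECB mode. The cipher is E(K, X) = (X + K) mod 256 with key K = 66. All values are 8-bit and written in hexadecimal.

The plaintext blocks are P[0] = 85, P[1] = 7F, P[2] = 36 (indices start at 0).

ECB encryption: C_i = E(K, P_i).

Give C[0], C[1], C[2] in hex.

C[0] = EB, C[1] = E5, C[2] = 9C

C[0]: E(K, 85) = EB.
C[1]: E(K, 7F) = E5.
C[2]: E(K, 36) = 9C.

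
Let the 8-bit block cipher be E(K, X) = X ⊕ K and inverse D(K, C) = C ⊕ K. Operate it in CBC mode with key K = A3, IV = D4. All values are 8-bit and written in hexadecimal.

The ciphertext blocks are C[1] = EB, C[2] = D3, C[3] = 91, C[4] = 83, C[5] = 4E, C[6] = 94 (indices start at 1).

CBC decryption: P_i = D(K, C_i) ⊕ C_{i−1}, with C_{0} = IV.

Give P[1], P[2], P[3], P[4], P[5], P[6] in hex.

P[1]: D(K, EB) = 48; 48 ⊕ D4 = 9C.
P[2]: D(K, D3) = 70; 70 ⊕ EB = 9B.
P[3]: D(K, 91) = 32; 32 ⊕ D3 = E1.
P[4]: D(K, 83) = 20; 20 ⊕ 91 = B1.
P[5]: D(K, 4E) = ED; ED ⊕ 83 = 6E.
P[6]: D(K, 94) = 37; 37 ⊕ 4E = 79.

P[1] = 9C, P[2] = 9B, P[3] = E1, P[4] = B1, P[5] = 6E, P[6] = 79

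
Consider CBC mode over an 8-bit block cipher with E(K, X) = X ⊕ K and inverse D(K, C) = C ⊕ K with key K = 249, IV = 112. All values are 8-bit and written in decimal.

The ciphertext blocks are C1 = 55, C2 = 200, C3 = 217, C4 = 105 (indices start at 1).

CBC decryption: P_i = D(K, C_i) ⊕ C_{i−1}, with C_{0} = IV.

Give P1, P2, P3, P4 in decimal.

P1 = 190, P2 = 6, P3 = 232, P4 = 73

P1: D(K, 55) = 206; 206 ⊕ 112 = 190.
P2: D(K, 200) = 49; 49 ⊕ 55 = 6.
P3: D(K, 217) = 32; 32 ⊕ 200 = 232.
P4: D(K, 105) = 144; 144 ⊕ 217 = 73.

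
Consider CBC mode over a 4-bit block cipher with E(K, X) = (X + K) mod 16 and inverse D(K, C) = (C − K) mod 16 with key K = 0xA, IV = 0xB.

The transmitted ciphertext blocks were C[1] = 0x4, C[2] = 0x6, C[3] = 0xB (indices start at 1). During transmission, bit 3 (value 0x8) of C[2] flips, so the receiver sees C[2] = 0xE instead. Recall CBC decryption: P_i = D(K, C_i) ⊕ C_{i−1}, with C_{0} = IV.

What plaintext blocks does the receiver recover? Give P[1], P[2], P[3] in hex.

P[1] = 0x1, P[2] = 0x0, P[3] = 0xF

Only C[2] changed, to 0xE. In CBC, a change in C_i garbles P_i and flips the same bit in P_{i+1}. Decrypting the received ciphertext:
P[1]: D(K, 0x4) = 0xA; 0xA ⊕ 0xB = 0x1.
P[2]: D(K, 0xE) = 0x4; 0x4 ⊕ 0x4 = 0x0.
P[3]: D(K, 0xB) = 0x1; 0x1 ⊕ 0xE = 0xF.
Blocks that differ from the original plaintext: P[2], P[3].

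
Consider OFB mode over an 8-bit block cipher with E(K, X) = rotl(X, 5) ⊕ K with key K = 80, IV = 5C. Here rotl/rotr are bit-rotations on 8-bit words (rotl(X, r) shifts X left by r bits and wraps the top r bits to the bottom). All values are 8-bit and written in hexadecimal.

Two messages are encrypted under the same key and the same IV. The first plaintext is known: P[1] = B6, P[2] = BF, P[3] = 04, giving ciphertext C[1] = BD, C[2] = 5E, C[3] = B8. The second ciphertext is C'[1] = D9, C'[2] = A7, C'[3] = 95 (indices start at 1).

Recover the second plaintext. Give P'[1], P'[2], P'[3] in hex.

In OFB with a reused IV, both messages share the same keystream S_i, so C_i ⊕ C'_i = P_i ⊕ P'_i and thus P'_i = P_i ⊕ C_i ⊕ C'_i.
P'[1]: B6 ⊕ BD ⊕ D9 = D2.
P'[2]: BF ⊕ 5E ⊕ A7 = 46.
P'[3]: 04 ⊕ B8 ⊕ 95 = 29.

P'[1] = D2, P'[2] = 46, P'[3] = 29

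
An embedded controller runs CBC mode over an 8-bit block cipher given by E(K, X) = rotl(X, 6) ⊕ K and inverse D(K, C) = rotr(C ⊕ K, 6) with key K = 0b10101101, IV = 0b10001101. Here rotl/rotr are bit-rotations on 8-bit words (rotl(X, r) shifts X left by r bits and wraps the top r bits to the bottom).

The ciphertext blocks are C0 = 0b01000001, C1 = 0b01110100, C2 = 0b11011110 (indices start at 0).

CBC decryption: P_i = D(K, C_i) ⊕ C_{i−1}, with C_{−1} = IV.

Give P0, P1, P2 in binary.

P0 = 0b00111110, P1 = 0b00100110, P2 = 0b10111001

P0: D(K, 0b01000001) = 0b10110011; 0b10110011 ⊕ 0b10001101 = 0b00111110.
P1: D(K, 0b01110100) = 0b01100111; 0b01100111 ⊕ 0b01000001 = 0b00100110.
P2: D(K, 0b11011110) = 0b11001101; 0b11001101 ⊕ 0b01110100 = 0b10111001.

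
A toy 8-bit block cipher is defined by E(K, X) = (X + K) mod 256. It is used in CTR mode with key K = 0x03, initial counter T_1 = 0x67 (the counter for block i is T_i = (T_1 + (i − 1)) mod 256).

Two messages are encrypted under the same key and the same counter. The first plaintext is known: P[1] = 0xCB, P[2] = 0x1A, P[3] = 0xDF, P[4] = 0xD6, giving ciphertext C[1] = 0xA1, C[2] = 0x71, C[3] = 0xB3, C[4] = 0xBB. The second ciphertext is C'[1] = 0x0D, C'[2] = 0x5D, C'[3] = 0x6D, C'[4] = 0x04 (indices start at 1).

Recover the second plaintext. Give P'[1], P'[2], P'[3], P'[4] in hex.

In CTR with a reused counter, both messages share the same keystream S_i, so C_i ⊕ C'_i = P_i ⊕ P'_i and thus P'_i = P_i ⊕ C_i ⊕ C'_i.
P'[1]: 0xCB ⊕ 0xA1 ⊕ 0x0D = 0x67.
P'[2]: 0x1A ⊕ 0x71 ⊕ 0x5D = 0x36.
P'[3]: 0xDF ⊕ 0xB3 ⊕ 0x6D = 0x01.
P'[4]: 0xD6 ⊕ 0xBB ⊕ 0x04 = 0x69.

P'[1] = 0x67, P'[2] = 0x36, P'[3] = 0x01, P'[4] = 0x69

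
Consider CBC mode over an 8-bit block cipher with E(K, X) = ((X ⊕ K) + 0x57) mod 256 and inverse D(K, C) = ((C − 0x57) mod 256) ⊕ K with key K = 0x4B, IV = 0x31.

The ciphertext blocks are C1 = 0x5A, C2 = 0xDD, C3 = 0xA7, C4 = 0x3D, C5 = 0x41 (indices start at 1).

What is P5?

CBC decryption: P_i = D(K, C_i) ⊕ C_{i−1}, with C_{0} = IV.
P5: D(K, 0x41) = 0xA1; 0xA1 ⊕ 0x3D = 0x9C.

P5 = 0x9C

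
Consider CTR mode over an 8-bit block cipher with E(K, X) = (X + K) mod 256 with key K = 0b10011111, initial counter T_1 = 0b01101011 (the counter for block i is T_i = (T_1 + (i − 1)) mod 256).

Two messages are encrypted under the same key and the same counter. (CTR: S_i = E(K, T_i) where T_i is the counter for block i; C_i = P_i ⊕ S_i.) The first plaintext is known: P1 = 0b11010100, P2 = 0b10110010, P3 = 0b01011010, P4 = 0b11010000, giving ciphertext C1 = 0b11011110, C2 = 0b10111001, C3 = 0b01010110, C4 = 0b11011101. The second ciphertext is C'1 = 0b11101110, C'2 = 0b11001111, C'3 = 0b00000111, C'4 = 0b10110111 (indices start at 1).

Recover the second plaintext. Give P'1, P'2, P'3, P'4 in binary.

In CTR with a reused counter, both messages share the same keystream S_i, so C_i ⊕ C'_i = P_i ⊕ P'_i and thus P'_i = P_i ⊕ C_i ⊕ C'_i.
P'1: 0b11010100 ⊕ 0b11011110 ⊕ 0b11101110 = 0b11100100.
P'2: 0b10110010 ⊕ 0b10111001 ⊕ 0b11001111 = 0b11000100.
P'3: 0b01011010 ⊕ 0b01010110 ⊕ 0b00000111 = 0b00001011.
P'4: 0b11010000 ⊕ 0b11011101 ⊕ 0b10110111 = 0b10111010.

P'1 = 0b11100100, P'2 = 0b11000100, P'3 = 0b00001011, P'4 = 0b10111010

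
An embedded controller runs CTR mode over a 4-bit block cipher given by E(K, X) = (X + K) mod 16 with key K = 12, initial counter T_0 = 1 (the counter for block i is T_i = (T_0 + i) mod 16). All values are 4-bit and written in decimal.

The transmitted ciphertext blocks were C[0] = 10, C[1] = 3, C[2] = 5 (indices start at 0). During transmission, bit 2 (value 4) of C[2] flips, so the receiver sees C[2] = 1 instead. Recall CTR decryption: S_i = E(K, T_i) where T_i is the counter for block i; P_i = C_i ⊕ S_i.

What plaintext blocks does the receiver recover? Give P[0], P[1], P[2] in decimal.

P[0] = 7, P[1] = 13, P[2] = 14

Only C[2] changed, to 1. In CTR, a change in C_i flips the same bit in P_i only; the keystream is unaffected. Decrypting the received ciphertext:
P[0]: T = 1, S = E(K, T) = 13; 10 ⊕ 13 = 7.
P[1]: T = 2, S = E(K, T) = 14; 3 ⊕ 14 = 13.
P[2]: T = 3, S = E(K, T) = 15; 1 ⊕ 15 = 14.
Blocks that differ from the original plaintext: P[2].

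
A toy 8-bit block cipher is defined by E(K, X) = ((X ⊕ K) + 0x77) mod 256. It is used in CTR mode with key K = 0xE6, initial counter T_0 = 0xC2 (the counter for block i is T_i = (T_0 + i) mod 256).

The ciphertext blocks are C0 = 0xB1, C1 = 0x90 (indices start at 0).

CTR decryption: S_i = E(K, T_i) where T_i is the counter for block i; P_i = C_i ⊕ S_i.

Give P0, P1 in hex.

P0 = 0x2A, P1 = 0x0C

P0: T = 0xC2, S = E(K, T) = 0x9B; 0xB1 ⊕ 0x9B = 0x2A.
P1: T = 0xC3, S = E(K, T) = 0x9C; 0x90 ⊕ 0x9C = 0x0C.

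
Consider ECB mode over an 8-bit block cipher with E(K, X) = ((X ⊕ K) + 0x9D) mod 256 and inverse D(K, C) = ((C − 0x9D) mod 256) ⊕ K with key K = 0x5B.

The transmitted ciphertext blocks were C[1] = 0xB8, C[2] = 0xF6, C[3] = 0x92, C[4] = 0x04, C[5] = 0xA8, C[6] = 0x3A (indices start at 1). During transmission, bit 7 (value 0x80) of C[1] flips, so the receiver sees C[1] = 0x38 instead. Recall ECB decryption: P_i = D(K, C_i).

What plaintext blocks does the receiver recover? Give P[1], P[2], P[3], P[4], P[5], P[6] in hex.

P[1] = 0xC0, P[2] = 0x02, P[3] = 0xAE, P[4] = 0x3C, P[5] = 0x50, P[6] = 0xC6

Only C[1] changed, to 0x38. In ECB, a change in C_i affects only P_i. Decrypting the received ciphertext:
P[1]: D(K, 0x38) = 0xC0.
P[2]: D(K, 0xF6) = 0x02.
P[3]: D(K, 0x92) = 0xAE.
P[4]: D(K, 0x04) = 0x3C.
P[5]: D(K, 0xA8) = 0x50.
P[6]: D(K, 0x3A) = 0xC6.
Blocks that differ from the original plaintext: P[1].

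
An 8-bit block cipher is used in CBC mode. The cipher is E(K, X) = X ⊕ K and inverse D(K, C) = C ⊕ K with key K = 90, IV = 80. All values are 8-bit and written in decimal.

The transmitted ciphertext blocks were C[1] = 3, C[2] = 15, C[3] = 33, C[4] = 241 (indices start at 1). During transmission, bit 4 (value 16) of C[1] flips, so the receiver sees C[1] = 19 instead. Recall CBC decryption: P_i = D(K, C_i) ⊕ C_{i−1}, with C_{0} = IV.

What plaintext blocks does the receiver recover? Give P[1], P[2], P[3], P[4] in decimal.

P[1] = 25, P[2] = 70, P[3] = 116, P[4] = 138

Only C[1] changed, to 19. In CBC, a change in C_i garbles P_i and flips the same bit in P_{i+1}. Decrypting the received ciphertext:
P[1]: D(K, 19) = 73; 73 ⊕ 80 = 25.
P[2]: D(K, 15) = 85; 85 ⊕ 19 = 70.
P[3]: D(K, 33) = 123; 123 ⊕ 15 = 116.
P[4]: D(K, 241) = 171; 171 ⊕ 33 = 138.
Blocks that differ from the original plaintext: P[1], P[2].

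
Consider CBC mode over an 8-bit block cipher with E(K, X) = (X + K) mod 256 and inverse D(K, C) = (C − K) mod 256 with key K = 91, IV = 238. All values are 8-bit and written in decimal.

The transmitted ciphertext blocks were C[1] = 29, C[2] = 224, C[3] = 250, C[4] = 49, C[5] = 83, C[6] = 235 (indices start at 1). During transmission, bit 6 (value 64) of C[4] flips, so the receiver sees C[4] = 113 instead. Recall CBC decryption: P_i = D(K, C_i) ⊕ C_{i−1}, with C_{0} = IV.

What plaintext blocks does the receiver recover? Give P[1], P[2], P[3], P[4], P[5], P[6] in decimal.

P[1] = 44, P[2] = 152, P[3] = 127, P[4] = 236, P[5] = 137, P[6] = 195

Only C[4] changed, to 113. In CBC, a change in C_i garbles P_i and flips the same bit in P_{i+1}. Decrypting the received ciphertext:
P[1]: D(K, 29) = 194; 194 ⊕ 238 = 44.
P[2]: D(K, 224) = 133; 133 ⊕ 29 = 152.
P[3]: D(K, 250) = 159; 159 ⊕ 224 = 127.
P[4]: D(K, 113) = 22; 22 ⊕ 250 = 236.
P[5]: D(K, 83) = 248; 248 ⊕ 113 = 137.
P[6]: D(K, 235) = 144; 144 ⊕ 83 = 195.
Blocks that differ from the original plaintext: P[4], P[5].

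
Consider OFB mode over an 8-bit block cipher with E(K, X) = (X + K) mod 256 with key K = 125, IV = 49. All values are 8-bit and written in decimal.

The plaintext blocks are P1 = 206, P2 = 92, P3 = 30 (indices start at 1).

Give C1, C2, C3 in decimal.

OFB encryption: S_i = E(K, S_{i−1}) with S_{0} = IV; C_i = P_i ⊕ S_i.
C1: S = E(K, 49) = 174; 206 ⊕ 174 = 96.
C2: S = E(K, 174) = 43; 92 ⊕ 43 = 119.
C3: S = E(K, 43) = 168; 30 ⊕ 168 = 182.

C1 = 96, C2 = 119, C3 = 182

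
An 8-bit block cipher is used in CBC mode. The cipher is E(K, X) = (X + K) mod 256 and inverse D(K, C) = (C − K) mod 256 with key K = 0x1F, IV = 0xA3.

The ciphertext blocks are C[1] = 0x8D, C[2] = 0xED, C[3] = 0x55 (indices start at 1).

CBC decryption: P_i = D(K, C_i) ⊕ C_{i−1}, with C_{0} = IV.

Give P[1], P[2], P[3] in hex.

P[1] = 0xCD, P[2] = 0x43, P[3] = 0xDB

P[1]: D(K, 0x8D) = 0x6E; 0x6E ⊕ 0xA3 = 0xCD.
P[2]: D(K, 0xED) = 0xCE; 0xCE ⊕ 0x8D = 0x43.
P[3]: D(K, 0x55) = 0x36; 0x36 ⊕ 0xED = 0xDB.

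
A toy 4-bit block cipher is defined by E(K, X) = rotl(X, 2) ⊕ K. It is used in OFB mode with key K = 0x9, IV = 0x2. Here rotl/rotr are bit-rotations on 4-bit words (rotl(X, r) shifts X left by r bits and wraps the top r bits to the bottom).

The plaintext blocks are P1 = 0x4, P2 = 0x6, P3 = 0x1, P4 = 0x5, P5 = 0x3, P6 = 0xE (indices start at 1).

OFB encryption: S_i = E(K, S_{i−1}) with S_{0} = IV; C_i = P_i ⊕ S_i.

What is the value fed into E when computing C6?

C1: S = E(K, 0x2) = 0x1; 0x4 ⊕ 0x1 = 0x5.
C2: S = E(K, 0x1) = 0xD; 0x6 ⊕ 0xD = 0xB.
C3: S = E(K, 0xD) = 0xE; 0x1 ⊕ 0xE = 0xF.
C4: S = E(K, 0xE) = 0x2; 0x5 ⊕ 0x2 = 0x7.
C5: S = E(K, 0x2) = 0x1; 0x3 ⊕ 0x1 = 0x2.
C6: S = E(K, 0x1) = 0xD; 0xE ⊕ 0xD = 0x3.
So the input to E for block 6 is 0x1.

0x1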